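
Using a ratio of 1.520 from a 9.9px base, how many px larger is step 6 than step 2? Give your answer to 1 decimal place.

Step 2: 9.9 × 1.520² = 22.873px
Step 6: 9.9 × 1.520⁶ = 122.095px
Difference: 122.095 − 22.873 = 99.222px

99.2px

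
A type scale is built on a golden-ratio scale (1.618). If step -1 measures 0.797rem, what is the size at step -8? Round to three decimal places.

0.027rem

0.797 ÷ 1.618⁷ = 0.797 ÷ 29.03017 ≈ 0.027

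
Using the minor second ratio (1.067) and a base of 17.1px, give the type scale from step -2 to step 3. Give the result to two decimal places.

15.02px, 16.03px, 17.10px, 18.25px, 19.47px, 20.77px

Step -2: 17.1 ÷ 1.067² = 15.02
Step -1: 17.1 ÷ 1.067 = 16.03
Step 0: 17.1px
Step 1: 17.1 × 1.067 = 18.25
Step 2: 17.1 × 1.067² = 19.47
Step 3: 17.1 × 1.067³ = 20.77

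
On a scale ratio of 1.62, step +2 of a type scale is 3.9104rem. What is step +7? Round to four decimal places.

3.9104 × 1.62⁵ = 3.9104 × 11.15771 ≈ 43.6311

43.6311rem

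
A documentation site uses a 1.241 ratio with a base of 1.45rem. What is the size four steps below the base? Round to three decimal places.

1.45 ÷ 1.241⁴ = 1.45 ÷ 2.37185 ≈ 0.611

0.611rem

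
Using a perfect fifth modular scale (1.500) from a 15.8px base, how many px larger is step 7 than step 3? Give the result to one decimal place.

Step 3: 15.8 × 1.500³ = 53.325px
Step 7: 15.8 × 1.500⁷ = 269.958px
Difference: 269.958 − 53.325 = 216.633px

216.6px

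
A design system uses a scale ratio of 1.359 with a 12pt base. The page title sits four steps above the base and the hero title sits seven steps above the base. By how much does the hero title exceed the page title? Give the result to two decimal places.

Step 4: 12.0 × 1.359⁴ = 40.9316pt
Step 7: 12.0 × 1.359⁷ = 102.7348pt
Difference: 102.7348 − 40.9316 = 61.8032pt

61.80pt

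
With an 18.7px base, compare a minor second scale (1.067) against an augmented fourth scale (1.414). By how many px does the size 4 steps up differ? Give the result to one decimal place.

Minor second: 18.7 × 1.067⁴ = 24.238px
Augmented fourth: 18.7 × 1.414⁴ = 74.755px
Difference: 74.755 − 24.238 = 50.517px

50.5px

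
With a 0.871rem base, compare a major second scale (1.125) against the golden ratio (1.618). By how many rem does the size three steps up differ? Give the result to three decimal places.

2.449rem

Major second: 0.871 × 1.125³ = 1.24015rem
Golden ratio: 0.871 × 1.618³ = 3.68938rem
Difference: 3.68938 − 1.24015 = 2.44923rem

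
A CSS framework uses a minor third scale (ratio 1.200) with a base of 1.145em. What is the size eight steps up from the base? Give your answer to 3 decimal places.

A modular type scale is a geometric sequence: sizeₙ = base × rⁿ.
1.145 × 1.200⁸ = 1.145 × 4.29982 ≈ 4.923

4.923em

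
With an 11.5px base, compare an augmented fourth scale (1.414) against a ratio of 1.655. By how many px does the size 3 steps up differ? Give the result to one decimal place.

19.6px

Augmented fourth: 11.5 × 1.414³ = 32.512px
At 1.655: 11.5 × 1.655³ = 52.130px
Difference: 52.130 − 32.512 = 19.618px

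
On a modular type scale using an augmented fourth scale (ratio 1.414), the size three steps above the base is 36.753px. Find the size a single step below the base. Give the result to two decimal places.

Moving from step +3 to step -1 is 4 steps down, so divide by r⁴.
36.753 ÷ 1.414⁴ = 36.753 ÷ 3.99758 ≈ 9.194

9.19px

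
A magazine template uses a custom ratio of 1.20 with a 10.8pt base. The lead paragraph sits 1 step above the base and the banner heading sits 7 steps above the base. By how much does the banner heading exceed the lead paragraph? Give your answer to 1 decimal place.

Step 1: 10.8 × 1.20 = 12.960pt
Step 7: 10.8 × 1.20⁷ = 38.698pt
Difference: 38.698 − 12.960 = 25.738pt

25.7pt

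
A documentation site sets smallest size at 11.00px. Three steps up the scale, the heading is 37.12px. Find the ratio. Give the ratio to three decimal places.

The ratio satisfies 11.00 × r³ = 37.12, so r = (37.12 / 11.00)^(1/3).
r = 3.3745^(1/3) ≈ 1.4999

1.500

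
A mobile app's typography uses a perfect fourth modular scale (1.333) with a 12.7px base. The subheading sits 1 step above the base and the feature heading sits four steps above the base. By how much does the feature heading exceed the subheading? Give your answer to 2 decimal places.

23.17px

Step 1: 12.7 × 1.333 = 16.9291px
Step 4: 12.7 × 1.333⁴ = 40.0981px
Difference: 40.0981 − 16.9291 = 23.1690px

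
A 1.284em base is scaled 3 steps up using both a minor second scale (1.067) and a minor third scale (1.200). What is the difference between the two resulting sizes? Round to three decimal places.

0.659em

Minor second: 1.284 × 1.067³ = 1.55976em
Minor third: 1.284 × 1.200³ = 2.21875em
Difference: 2.21875 − 1.55976 = 0.65899em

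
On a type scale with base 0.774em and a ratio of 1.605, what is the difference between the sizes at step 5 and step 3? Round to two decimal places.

5.04em

Step 3: 0.774 × 1.605³ = 3.2001em
Step 5: 0.774 × 1.605⁵ = 8.2436em
Difference: 8.2436 − 3.2001 = 5.0435em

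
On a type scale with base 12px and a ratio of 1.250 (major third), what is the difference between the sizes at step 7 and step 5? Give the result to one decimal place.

20.6px

Step 5: 12.0 × 1.250⁵ = 36.621px
Step 7: 12.0 × 1.250⁷ = 57.220px
Difference: 57.220 − 36.621 = 20.599px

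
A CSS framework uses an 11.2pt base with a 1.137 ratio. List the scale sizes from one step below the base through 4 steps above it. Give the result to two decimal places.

9.85pt, 11.20pt, 12.73pt, 14.48pt, 16.46pt, 18.72pt

Step -1: 11.2 ÷ 1.137 = 9.85
Step 0: 11.2pt
Step 1: 11.2 × 1.137 = 12.73
Step 2: 11.2 × 1.137² = 14.48
Step 3: 11.2 × 1.137³ = 16.46
Step 4: 11.2 × 1.137⁴ = 18.72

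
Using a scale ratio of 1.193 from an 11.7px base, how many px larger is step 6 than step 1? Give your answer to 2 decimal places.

19.77px

Step 1: 11.7 × 1.193 = 13.9581px
Step 6: 11.7 × 1.193⁶ = 33.7309px
Difference: 33.7309 − 13.9581 = 19.7728px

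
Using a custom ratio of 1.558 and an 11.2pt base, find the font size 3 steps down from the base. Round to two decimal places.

11.2 ÷ 1.558³ = 11.2 ÷ 3.78183 ≈ 2.96

2.96pt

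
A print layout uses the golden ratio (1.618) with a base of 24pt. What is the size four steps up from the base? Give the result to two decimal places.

24.0 × 1.618⁴ = 24.0 × 6.85353 ≈ 164.48

164.48pt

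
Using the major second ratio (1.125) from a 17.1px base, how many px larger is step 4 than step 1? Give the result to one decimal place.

8.2px

Step 1: 17.1 × 1.125 = 19.238px
Step 4: 17.1 × 1.125⁴ = 27.391px
Difference: 27.391 − 19.238 = 8.153px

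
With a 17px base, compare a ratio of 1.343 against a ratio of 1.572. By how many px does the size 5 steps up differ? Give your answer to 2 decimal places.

At 1.343: 17.0 × 1.343⁵ = 74.2727px
At 1.572: 17.0 × 1.572⁵ = 163.1968px
Difference: 163.1968 − 74.2727 = 88.9241px

88.92px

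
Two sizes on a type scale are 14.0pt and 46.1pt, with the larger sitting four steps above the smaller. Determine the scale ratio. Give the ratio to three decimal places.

1.347

The ratio satisfies 14.0 × r⁴ = 46.1, so r = (46.1 / 14.0)^(1/4).
r = 3.2929^(1/4) ≈ 1.3471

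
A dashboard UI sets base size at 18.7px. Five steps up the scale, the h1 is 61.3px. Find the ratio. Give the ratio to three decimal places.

r⁵ = 61.3 / 18.7, so r = (61.3/18.7)^(1/5).
r = 3.2781^(1/5) ≈ 1.2680

1.268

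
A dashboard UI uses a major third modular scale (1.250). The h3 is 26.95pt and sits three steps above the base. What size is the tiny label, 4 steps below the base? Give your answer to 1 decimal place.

The gap is -4 − (3) = -7 steps, so the factor is 1.250^-7.
26.95 ÷ 1.250⁷ = 26.95 ÷ 4.76837 ≈ 5.652

5.7pt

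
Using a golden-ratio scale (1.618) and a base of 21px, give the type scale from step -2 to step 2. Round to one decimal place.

8.0px, 13.0px, 21.0px, 34.0px, 55.0px

Step -2: 21.0 ÷ 1.618² = 8.0
Step -1: 21.0 ÷ 1.618 = 13.0
Step 0: 21px
Step 1: 21.0 × 1.618 = 34.0
Step 2: 21.0 × 1.618² = 55.0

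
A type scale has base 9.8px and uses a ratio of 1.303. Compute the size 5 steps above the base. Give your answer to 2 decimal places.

9.8 × 1.303⁵ = 9.8 × 3.75597 ≈ 36.81

36.81px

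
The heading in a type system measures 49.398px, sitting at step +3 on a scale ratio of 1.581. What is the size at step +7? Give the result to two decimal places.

Moving from step +3 to step +7 is 4 steps up, so multiply by r⁴.
49.398 × 1.581⁴ = 49.398 × 6.24781 ≈ 308.629

308.63px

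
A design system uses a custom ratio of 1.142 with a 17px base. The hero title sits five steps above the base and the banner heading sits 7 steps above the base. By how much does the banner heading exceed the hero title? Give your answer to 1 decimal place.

Step 5: 17.0 × 1.142⁵ = 33.020px
Step 7: 17.0 × 1.142⁷ = 43.064px
Difference: 43.064 − 33.020 = 10.044px

10.0px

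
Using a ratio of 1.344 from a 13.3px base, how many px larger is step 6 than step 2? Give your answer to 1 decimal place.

54.4px

Step 2: 13.3 × 1.344² = 24.024px
Step 6: 13.3 × 1.344⁶ = 78.388px
Difference: 78.388 − 24.024 = 54.364px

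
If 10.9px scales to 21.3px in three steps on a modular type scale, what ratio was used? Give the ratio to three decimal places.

The ratio satisfies 10.9 × r³ = 21.3, so r = (21.3 / 10.9)^(1/3).
r = 1.9541^(1/3) ≈ 1.2502

1.250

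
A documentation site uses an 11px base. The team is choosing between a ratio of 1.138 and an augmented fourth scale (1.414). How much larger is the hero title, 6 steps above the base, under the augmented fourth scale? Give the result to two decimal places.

At 1.138: 11.0 × 1.138⁶ = 23.8917px
Augmented fourth: 11.0 × 1.414⁶ = 87.9203px
Difference: 87.9203 − 23.8917 = 64.0286px

64.03px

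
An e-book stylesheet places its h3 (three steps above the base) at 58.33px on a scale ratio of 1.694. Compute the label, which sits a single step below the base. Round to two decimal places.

7.08px

58.33 ÷ 1.694⁴ = 58.33 ÷ 8.23481 ≈ 7.083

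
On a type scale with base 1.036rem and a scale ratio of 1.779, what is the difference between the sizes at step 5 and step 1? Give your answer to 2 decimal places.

16.62rem

Step 1: 1.036 × 1.779 = 1.8430rem
Step 5: 1.036 × 1.779⁵ = 18.4603rem
Difference: 18.4603 − 1.8430 = 16.6173rem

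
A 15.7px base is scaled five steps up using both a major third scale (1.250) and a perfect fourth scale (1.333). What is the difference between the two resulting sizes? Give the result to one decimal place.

Major third: 15.7 × 1.250⁵ = 47.913px
Perfect fourth: 15.7 × 1.333⁵ = 66.077px
Difference: 66.077 − 47.913 = 18.164px

18.2px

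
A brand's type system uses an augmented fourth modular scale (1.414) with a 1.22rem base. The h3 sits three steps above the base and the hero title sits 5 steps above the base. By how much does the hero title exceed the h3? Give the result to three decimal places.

3.447rem

Step 3: 1.22 × 1.414³ = 3.44912rem
Step 5: 1.22 × 1.414⁵ = 6.89615rem
Difference: 6.89615 − 3.44912 = 3.44703rem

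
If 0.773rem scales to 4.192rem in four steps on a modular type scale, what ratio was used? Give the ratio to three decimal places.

The ratio satisfies 0.773 × r⁴ = 4.192, so r = (4.192 / 0.773)^(1/4).
r = 5.4230^(1/4) ≈ 1.5260

1.526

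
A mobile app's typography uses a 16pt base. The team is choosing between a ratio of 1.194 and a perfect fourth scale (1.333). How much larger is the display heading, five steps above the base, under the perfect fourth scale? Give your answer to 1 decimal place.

28.5pt

At 1.194: 16.0 × 1.194⁵ = 38.828pt
Perfect fourth: 16.0 × 1.333⁵ = 67.340pt
Difference: 67.340 − 38.828 = 28.512pt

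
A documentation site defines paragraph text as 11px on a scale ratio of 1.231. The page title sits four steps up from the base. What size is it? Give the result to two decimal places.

25.26px

Each step on a modular scale multiplies by the ratio, so the size n steps from the base is base × ratioⁿ.
11.0 × 1.231⁴ = 11.0 × 2.29632 ≈ 25.26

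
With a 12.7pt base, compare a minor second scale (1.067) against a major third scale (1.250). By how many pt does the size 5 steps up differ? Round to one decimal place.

21.2pt

Minor second: 12.7 × 1.067⁵ = 17.564pt
Major third: 12.7 × 1.250⁵ = 38.757pt
Difference: 38.757 − 17.564 = 21.193pt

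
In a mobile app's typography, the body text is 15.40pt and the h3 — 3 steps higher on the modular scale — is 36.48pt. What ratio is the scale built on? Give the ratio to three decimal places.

The ratio satisfies 15.40 × r³ = 36.48, so r = (36.48 / 15.40)^(1/3).
r = 2.3688^(1/3) ≈ 1.3330

1.333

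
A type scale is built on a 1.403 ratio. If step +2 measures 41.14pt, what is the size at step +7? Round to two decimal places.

41.14 × 1.403⁵ = 41.14 × 5.43611 ≈ 223.642

223.64pt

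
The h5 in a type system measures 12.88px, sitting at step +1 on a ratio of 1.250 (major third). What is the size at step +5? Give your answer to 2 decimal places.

12.88 × 1.250⁴ = 12.88 × 2.44141 ≈ 31.445

31.45px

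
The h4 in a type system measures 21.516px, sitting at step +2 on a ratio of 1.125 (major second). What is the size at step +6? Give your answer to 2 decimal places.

21.516 × 1.125⁴ = 21.516 × 1.60181 ≈ 34.464

34.46px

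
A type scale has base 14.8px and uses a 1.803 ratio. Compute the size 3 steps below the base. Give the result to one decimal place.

2.5px

14.8 ÷ 1.803³ = 14.8 ÷ 5.86121 ≈ 2.53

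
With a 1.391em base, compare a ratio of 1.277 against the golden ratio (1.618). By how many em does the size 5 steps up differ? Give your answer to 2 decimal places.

At 1.277: 1.391 × 1.277⁵ = 4.7237em
Golden ratio: 1.391 × 1.618⁵ = 15.4248em
Difference: 15.4248 − 4.7237 = 10.7011em

10.70em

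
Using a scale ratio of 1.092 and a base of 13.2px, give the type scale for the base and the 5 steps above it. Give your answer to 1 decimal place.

13.2px, 14.4px, 15.7px, 17.2px, 18.8px, 20.5px

Step 0: 13.2px
Step 1: 13.2 × 1.092 = 14.4
Step 2: 13.2 × 1.092² = 15.7
Step 3: 13.2 × 1.092³ = 17.2
Step 4: 13.2 × 1.092⁴ = 18.8
Step 5: 13.2 × 1.092⁵ = 20.5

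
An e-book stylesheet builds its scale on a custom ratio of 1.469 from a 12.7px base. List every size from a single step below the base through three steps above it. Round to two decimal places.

8.65px, 12.70px, 18.66px, 27.41px, 40.26px

Step -1: 12.7 ÷ 1.469 = 8.65
Step 0: 12.7px
Step 1: 12.7 × 1.469 = 18.66
Step 2: 12.7 × 1.469² = 27.41
Step 3: 12.7 × 1.469³ = 40.26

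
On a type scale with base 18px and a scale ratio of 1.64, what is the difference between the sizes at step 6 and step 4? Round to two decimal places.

220.00px

Step 4: 18.0 × 1.64⁴ = 130.2111px
Step 6: 18.0 × 1.64⁶ = 350.2157px
Difference: 350.2157 − 130.2111 = 220.0046px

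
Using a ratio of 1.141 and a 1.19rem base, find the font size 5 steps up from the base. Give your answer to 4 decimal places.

Each step on a modular scale multiplies by the ratio, so the size n steps from the base is base × ratioⁿ.
1.19 × 1.141⁵ = 1.19 × 1.93387 ≈ 2.3013

2.3013rem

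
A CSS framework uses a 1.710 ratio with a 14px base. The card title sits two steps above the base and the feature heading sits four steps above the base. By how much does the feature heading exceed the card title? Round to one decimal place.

Step 2: 14.0 × 1.710² = 40.937px
Step 4: 14.0 × 1.710⁴ = 119.705px
Difference: 119.705 − 40.937 = 78.768px

78.8px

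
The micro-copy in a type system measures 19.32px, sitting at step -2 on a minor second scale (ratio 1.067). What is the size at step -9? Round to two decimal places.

19.32 ÷ 1.067⁷ = 19.32 ÷ 1.57453 ≈ 12.270

12.27px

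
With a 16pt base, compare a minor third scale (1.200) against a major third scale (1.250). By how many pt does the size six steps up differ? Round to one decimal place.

Minor third: 16.0 × 1.200⁶ = 47.776pt
Major third: 16.0 × 1.250⁶ = 61.035pt
Difference: 61.035 − 47.776 = 13.259pt

13.3pt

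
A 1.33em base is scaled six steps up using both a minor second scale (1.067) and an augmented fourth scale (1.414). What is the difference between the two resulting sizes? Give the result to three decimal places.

Minor second: 1.33 × 1.067⁶ = 1.96263em
Augmented fourth: 1.33 × 1.414⁶ = 10.63036em
Difference: 10.63036 − 1.96263 = 8.66773em

8.668em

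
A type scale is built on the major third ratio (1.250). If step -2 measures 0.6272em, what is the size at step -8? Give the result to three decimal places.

0.164em

0.6272 ÷ 1.250⁶ = 0.6272 ÷ 3.81470 ≈ 0.164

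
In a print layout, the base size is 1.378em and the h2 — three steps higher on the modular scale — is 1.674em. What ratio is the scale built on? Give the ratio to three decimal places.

1.067

r³ = 1.674 / 1.378, so r = (1.674/1.378)^(1/3).
r = 1.2148^(1/3) ≈ 1.0670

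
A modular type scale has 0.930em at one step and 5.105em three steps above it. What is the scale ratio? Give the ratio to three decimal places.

The ratio satisfies 0.930 × r³ = 5.105, so r = (5.105 / 0.930)^(1/3).
r = 5.4892^(1/3) ≈ 1.7640

1.764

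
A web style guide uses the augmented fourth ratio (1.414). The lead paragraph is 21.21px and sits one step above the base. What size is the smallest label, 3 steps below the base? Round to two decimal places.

The gap is -3 − (1) = -4 steps, so the factor is 1.414^-4.
21.21 ÷ 1.414⁴ = 21.21 ÷ 3.99758 ≈ 5.306

5.31px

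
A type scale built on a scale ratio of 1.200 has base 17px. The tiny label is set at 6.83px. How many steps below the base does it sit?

5

1.200ⁿ = 17 / 6.83 = 2.4890
n = ln(2.4890) / ln(1.200) = 0.9119 / 0.1823 ≈ 5.00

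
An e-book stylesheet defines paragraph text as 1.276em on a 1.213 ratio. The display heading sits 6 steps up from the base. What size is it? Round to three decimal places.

1.276 × 1.213⁶ = 1.276 × 3.18541 ≈ 4.065

4.065em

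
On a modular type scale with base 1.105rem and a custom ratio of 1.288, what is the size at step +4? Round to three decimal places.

3.041rem

A modular type scale is a geometric sequence: sizeₙ = base × rⁿ.
1.105 × 1.288⁴ = 1.105 × 2.75210 ≈ 3.041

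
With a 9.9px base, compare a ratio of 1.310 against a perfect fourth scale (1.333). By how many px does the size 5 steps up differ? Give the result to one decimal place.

3.5px

At 1.310: 9.9 × 1.310⁵ = 38.194px
Perfect fourth: 9.9 × 1.333⁵ = 41.666px
Difference: 41.666 − 38.194 = 3.472px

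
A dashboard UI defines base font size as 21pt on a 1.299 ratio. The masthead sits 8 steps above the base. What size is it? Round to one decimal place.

170.3pt

21.0 × 1.299⁸ = 21.0 × 8.10724 ≈ 170.25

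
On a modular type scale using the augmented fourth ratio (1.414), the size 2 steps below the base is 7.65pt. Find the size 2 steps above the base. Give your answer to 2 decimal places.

30.58pt

7.65 × 1.414⁴ = 7.65 × 3.99758 ≈ 30.582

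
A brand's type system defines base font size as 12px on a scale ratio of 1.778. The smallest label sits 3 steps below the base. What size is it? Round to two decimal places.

A modular type scale is a geometric sequence: sizeₙ = base × rⁿ.
12.0 ÷ 1.778³ = 12.0 ÷ 5.62076 ≈ 2.13

2.13px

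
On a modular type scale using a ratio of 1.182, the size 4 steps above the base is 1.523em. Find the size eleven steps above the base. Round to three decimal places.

The gap is 11 − (4) = 7 steps, so the factor is 1.182^7.
1.523 × 1.182⁷ = 1.523 × 3.22346 ≈ 4.909

4.909em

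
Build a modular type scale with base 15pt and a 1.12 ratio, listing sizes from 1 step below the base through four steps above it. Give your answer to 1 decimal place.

13.4pt, 15.0pt, 16.8pt, 18.8pt, 21.1pt, 23.6pt

Step -1: 15.0 ÷ 1.12 = 13.4
Step 0: 15pt
Step 1: 15.0 × 1.12 = 16.8
Step 2: 15.0 × 1.12² = 18.8
Step 3: 15.0 × 1.12³ = 21.1
Step 4: 15.0 × 1.12⁴ = 23.6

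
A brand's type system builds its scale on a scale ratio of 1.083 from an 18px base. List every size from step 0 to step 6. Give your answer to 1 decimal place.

18.0px, 19.5px, 21.1px, 22.9px, 24.8px, 26.8px, 29.0px

Step 0: 18px
Step 1: 18.0 × 1.083 = 19.5
Step 2: 18.0 × 1.083² = 21.1
Step 3: 18.0 × 1.083³ = 22.9
Step 4: 18.0 × 1.083⁴ = 24.8
Step 5: 18.0 × 1.083⁵ = 26.8
Step 6: 18.0 × 1.083⁶ = 29.0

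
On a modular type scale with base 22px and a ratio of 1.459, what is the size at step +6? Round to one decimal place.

212.2px

22.0 × 1.459⁶ = 22.0 × 9.64566 ≈ 212.20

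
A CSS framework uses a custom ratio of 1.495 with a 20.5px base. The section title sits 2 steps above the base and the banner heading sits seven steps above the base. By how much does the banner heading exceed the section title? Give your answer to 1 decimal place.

296.4px

Step 2: 20.5 × 1.495² = 45.818px
Step 7: 20.5 × 1.495⁷ = 342.170px
Difference: 342.170 − 45.818 = 296.352px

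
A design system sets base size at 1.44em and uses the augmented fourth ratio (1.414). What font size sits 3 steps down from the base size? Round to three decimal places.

0.509em

Every step multiplies by the scale ratio.
1.44 ÷ 1.414³ = 1.44 ÷ 2.82715 ≈ 0.509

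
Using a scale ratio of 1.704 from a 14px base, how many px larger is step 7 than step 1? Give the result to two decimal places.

560.15px

Step 1: 14.0 × 1.704 = 23.8560px
Step 7: 14.0 × 1.704⁷ = 584.0031px
Difference: 584.0031 − 23.8560 = 560.1471px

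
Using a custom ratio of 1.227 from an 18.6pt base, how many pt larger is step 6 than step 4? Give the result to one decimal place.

21.3pt

Step 4: 18.6 × 1.227⁴ = 42.159pt
Step 6: 18.6 × 1.227⁶ = 63.472pt
Difference: 63.472 − 42.159 = 21.313pt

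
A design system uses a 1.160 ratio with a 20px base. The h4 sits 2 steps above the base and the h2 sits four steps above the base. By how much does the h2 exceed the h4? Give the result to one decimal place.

9.3px

Step 2: 20.0 × 1.160² = 26.912px
Step 4: 20.0 × 1.160⁴ = 36.213px
Difference: 36.213 − 26.912 = 9.301px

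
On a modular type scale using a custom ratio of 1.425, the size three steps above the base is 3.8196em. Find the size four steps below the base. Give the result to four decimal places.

0.3201em

3.8196 ÷ 1.425⁷ = 3.8196 ÷ 11.93175 ≈ 0.3201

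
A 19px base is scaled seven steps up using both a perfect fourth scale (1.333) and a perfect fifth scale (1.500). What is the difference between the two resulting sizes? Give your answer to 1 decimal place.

Perfect fourth: 19.0 × 1.333⁷ = 142.090px
Perfect fifth: 19.0 × 1.500⁷ = 324.633px
Difference: 324.633 − 142.090 = 182.543px

182.5px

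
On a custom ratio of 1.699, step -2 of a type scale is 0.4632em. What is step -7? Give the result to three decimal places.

The gap is -7 − (-2) = -5 steps, so the factor is 1.699^-5.
0.4632 ÷ 1.699⁵ = 0.4632 ÷ 14.15686 ≈ 0.033

0.033em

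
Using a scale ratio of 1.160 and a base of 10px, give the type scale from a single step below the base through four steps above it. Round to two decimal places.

8.62px, 10.00px, 11.60px, 13.46px, 15.61px, 18.11px

Step -1: 10.0 ÷ 1.160 = 8.62
Step 0: 10px
Step 1: 10.0 × 1.160 = 11.60
Step 2: 10.0 × 1.160² = 13.46
Step 3: 10.0 × 1.160³ = 15.61
Step 4: 10.0 × 1.160⁴ = 18.11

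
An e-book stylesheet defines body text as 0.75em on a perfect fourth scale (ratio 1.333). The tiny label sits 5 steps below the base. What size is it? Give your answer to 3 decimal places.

A modular type scale is a geometric sequence: sizeₙ = base × rⁿ.
0.75 ÷ 1.333⁵ = 0.75 ÷ 4.20873 ≈ 0.178

0.178em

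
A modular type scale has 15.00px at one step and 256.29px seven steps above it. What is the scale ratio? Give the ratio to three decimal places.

1.500

The ratio satisfies 15.00 × r⁷ = 256.29, so r = (256.29 / 15.00)^(1/7).
r = 17.0860^(1/7) ≈ 1.5000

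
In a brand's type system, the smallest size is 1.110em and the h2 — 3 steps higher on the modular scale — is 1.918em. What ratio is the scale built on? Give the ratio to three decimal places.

1.200

r³ = 1.918 / 1.110, so r = (1.918/1.110)^(1/3).
r = 1.7279^(1/3) ≈ 1.2000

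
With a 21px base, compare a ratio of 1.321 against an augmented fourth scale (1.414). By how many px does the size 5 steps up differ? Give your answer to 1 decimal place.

34.2px

At 1.321: 21.0 × 1.321⁵ = 84.476px
Augmented fourth: 21.0 × 1.414⁵ = 118.704px
Difference: 118.704 − 84.476 = 34.228px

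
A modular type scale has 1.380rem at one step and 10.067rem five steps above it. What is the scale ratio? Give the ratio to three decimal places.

The ratio satisfies 1.380 × r⁵ = 10.067, so r = (10.067 / 1.380)^(1/5).
r = 7.2949^(1/5) ≈ 1.4880

1.488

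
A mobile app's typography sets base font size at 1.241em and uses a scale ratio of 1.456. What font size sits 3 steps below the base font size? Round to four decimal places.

1.241 ÷ 1.456³ = 1.241 ÷ 3.08663 ≈ 0.4021

0.4021em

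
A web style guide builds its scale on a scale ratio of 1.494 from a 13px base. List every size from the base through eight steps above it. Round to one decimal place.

Step 0: 13px
Step 1: 13.0 × 1.494 = 19.4
Step 2: 13.0 × 1.494² = 29.0
Step 3: 13.0 × 1.494³ = 43.4
Step 4: 13.0 × 1.494⁴ = 64.8
Step 5: 13.0 × 1.494⁵ = 96.8
Step 6: 13.0 × 1.494⁶ = 144.6
Step 7: 13.0 × 1.494⁷ = 216.0
Step 8: 13.0 × 1.494⁸ = 322.7

13.0px, 19.4px, 29.0px, 43.4px, 64.8px, 96.8px, 144.6px, 216.0px, 322.7px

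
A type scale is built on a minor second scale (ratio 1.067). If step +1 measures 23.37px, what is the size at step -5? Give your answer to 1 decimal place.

23.37 ÷ 1.067⁶ = 23.37 ÷ 1.47566 ≈ 15.837

15.8px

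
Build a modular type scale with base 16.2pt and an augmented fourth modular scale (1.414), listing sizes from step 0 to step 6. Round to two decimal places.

16.20pt, 22.91pt, 32.39pt, 45.80pt, 64.76pt, 91.57pt, 129.48pt

Step 0: 16.2pt
Step 1: 16.2 × 1.414 = 22.91
Step 2: 16.2 × 1.414² = 32.39
Step 3: 16.2 × 1.414³ = 45.80
Step 4: 16.2 × 1.414⁴ = 64.76
Step 5: 16.2 × 1.414⁵ = 91.57
Step 6: 16.2 × 1.414⁶ = 129.48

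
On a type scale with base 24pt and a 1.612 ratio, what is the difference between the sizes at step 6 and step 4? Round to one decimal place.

Step 4: 24.0 × 1.612⁴ = 162.058pt
Step 6: 24.0 × 1.612⁶ = 421.116pt
Difference: 421.116 − 162.058 = 259.058pt

259.1pt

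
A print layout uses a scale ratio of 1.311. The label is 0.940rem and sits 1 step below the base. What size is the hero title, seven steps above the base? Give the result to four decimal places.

The gap is 7 − (-1) = 8 steps, so the factor is 1.311^8.
0.940 × 1.311⁸ = 0.940 × 8.72613 ≈ 8.2026

8.2026rem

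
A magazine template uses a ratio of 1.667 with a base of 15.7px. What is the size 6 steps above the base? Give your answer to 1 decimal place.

336.9px

Each step on a modular scale multiplies by the ratio, so the size n steps from the base is base × ratioⁿ.
15.7 × 1.667⁶ = 15.7 × 21.45920 ≈ 336.91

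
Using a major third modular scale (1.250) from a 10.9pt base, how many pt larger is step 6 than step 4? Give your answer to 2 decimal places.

14.97pt

Step 4: 10.9 × 1.250⁴ = 26.6113pt
Step 6: 10.9 × 1.250⁶ = 41.5802pt
Difference: 41.5802 − 26.6113 = 14.9689pt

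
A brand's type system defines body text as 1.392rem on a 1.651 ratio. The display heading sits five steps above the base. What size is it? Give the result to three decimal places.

1.392 × 1.651⁵ = 1.392 × 12.26692 ≈ 17.076

17.076rem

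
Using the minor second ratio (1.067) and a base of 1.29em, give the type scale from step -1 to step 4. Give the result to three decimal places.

Step -1: 1.29 ÷ 1.067 = 1.209
Step 0: 1.29em
Step 1: 1.29 × 1.067 = 1.376
Step 2: 1.29 × 1.067² = 1.469
Step 3: 1.29 × 1.067³ = 1.567
Step 4: 1.29 × 1.067⁴ = 1.672

1.209em, 1.290em, 1.376em, 1.469em, 1.567em, 1.672em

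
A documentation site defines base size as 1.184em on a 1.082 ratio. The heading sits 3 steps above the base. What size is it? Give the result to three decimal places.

1.500em

A modular type scale is a geometric sequence: sizeₙ = base × rⁿ.
1.184 × 1.082³ = 1.184 × 1.26672 ≈ 1.500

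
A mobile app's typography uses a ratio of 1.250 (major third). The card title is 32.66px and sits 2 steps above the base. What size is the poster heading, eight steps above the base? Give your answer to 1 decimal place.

Moving from step +2 to step +8 is 6 steps up, so multiply by r⁶.
32.66 × 1.250⁶ = 32.66 × 3.81470 ≈ 124.588

124.6px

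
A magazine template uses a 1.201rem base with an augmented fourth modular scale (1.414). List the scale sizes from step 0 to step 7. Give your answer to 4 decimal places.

1.2010rem, 1.6982rem, 2.4013rem, 3.3954rem, 4.8011rem, 6.7888rem, 9.5993rem, 13.5734rem

Step 0: 1.201rem
Step 1: 1.201 × 1.414 = 1.6982
Step 2: 1.201 × 1.414² = 2.4013
Step 3: 1.201 × 1.414³ = 3.3954
Step 4: 1.201 × 1.414⁴ = 4.8011
Step 5: 1.201 × 1.414⁵ = 6.7888
Step 6: 1.201 × 1.414⁶ = 9.5993
Step 7: 1.201 × 1.414⁷ = 13.5734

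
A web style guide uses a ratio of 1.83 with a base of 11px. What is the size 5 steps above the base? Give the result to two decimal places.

Every step multiplies by the scale ratio.
11.0 × 1.83⁵ = 11.0 × 20.52369 ≈ 225.76

225.76px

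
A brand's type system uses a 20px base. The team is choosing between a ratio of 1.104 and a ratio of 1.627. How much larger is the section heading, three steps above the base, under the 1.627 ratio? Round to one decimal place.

At 1.104: 20.0 × 1.104³ = 26.911px
At 1.627: 20.0 × 1.627³ = 86.138px
Difference: 86.138 − 26.911 = 59.227px

59.2px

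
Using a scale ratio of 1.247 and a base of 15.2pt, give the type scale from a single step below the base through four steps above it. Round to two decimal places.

12.19pt, 15.20pt, 18.95pt, 23.64pt, 29.47pt, 36.75pt

Step -1: 15.2 ÷ 1.247 = 12.19
Step 0: 15.2pt
Step 1: 15.2 × 1.247 = 18.95
Step 2: 15.2 × 1.247² = 23.64
Step 3: 15.2 × 1.247³ = 29.47
Step 4: 15.2 × 1.247⁴ = 36.75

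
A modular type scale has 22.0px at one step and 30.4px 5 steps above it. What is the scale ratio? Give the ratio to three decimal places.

The ratio satisfies 22.0 × r⁵ = 30.4, so r = (30.4 / 22.0)^(1/5).
r = 1.3818^(1/5) ≈ 1.0668

1.067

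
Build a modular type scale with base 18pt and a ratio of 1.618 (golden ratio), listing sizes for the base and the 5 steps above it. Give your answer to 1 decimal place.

18.0pt, 29.1pt, 47.1pt, 76.2pt, 123.4pt, 199.6pt

Step 0: 18pt
Step 1: 18.0 × 1.618 = 29.1
Step 2: 18.0 × 1.618² = 47.1
Step 3: 18.0 × 1.618³ = 76.2
Step 4: 18.0 × 1.618⁴ = 123.4
Step 5: 18.0 × 1.618⁵ = 199.6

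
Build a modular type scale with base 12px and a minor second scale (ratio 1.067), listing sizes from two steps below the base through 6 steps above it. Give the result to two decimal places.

10.54px, 11.25px, 12.00px, 12.80px, 13.66px, 14.58px, 15.55px, 16.60px, 17.71px

Step -2: 12.0 ÷ 1.067² = 10.54
Step -1: 12.0 ÷ 1.067 = 11.25
Step 0: 12px
Step 1: 12.0 × 1.067 = 12.80
Step 2: 12.0 × 1.067² = 13.66
Step 3: 12.0 × 1.067³ = 14.58
Step 4: 12.0 × 1.067⁴ = 15.55
Step 5: 12.0 × 1.067⁵ = 16.60
Step 6: 12.0 × 1.067⁶ = 17.71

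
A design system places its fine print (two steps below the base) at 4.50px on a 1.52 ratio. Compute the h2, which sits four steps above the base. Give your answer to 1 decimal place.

Moving from step -2 to step +4 is 6 steps up, so multiply by r⁶.
4.50 × 1.52⁶ = 4.50 × 12.33280 ≈ 55.498

55.5px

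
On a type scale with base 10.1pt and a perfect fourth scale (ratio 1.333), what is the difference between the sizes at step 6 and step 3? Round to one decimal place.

Step 3: 10.1 × 1.333³ = 23.923pt
Step 6: 10.1 × 1.333⁶ = 56.663pt
Difference: 56.663 − 23.923 = 32.740pt

32.7pt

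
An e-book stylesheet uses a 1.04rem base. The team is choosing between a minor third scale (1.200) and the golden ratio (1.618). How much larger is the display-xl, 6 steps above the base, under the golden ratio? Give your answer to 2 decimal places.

Minor third: 1.04 × 1.200⁶ = 3.1054rem
Golden ratio: 1.04 × 1.618⁶ = 18.6597rem
Difference: 18.6597 − 3.1054 = 15.5543rem

15.55rem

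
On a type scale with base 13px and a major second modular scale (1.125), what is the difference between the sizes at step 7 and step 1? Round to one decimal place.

Step 1: 13.0 × 1.125 = 14.625px
Step 7: 13.0 × 1.125⁷ = 29.649px
Difference: 29.649 − 14.625 = 15.024px

15.0px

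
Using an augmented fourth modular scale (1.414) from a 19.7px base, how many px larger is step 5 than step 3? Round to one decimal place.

Step 3: 19.7 × 1.414³ = 55.695px
Step 5: 19.7 × 1.414⁵ = 111.356px
Difference: 111.356 − 55.695 = 55.661px

55.7px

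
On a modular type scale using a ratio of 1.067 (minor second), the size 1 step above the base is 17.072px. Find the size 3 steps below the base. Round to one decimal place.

Moving from step +1 to step -3 is 4 steps down, so divide by r⁴.
17.072 ÷ 1.067⁴ = 17.072 ÷ 1.29616 ≈ 13.171

13.2px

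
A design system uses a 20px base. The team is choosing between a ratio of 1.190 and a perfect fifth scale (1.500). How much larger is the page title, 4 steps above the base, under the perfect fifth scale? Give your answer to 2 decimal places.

61.14px

At 1.190: 20.0 × 1.190⁴ = 40.1068px
Perfect fifth: 20.0 × 1.500⁴ = 101.2500px
Difference: 101.2500 − 40.1068 = 61.1432px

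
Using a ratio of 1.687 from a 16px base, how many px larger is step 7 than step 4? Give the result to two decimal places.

Step 4: 16.0 × 1.687⁴ = 129.5926px
Step 7: 16.0 × 1.687⁷ = 622.1936px
Difference: 622.1936 − 129.5926 = 492.6010px

492.60px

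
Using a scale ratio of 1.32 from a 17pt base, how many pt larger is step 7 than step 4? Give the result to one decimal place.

Step 4: 17.0 × 1.32⁴ = 51.611pt
Step 7: 17.0 × 1.32⁷ = 118.704pt
Difference: 118.704 − 51.611 = 67.093pt

67.1pt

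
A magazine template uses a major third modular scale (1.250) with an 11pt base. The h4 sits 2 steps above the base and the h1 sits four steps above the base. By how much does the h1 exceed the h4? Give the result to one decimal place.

Step 2: 11.0 × 1.250² = 17.188pt
Step 4: 11.0 × 1.250⁴ = 26.855pt
Difference: 26.855 − 17.188 = 9.667pt

9.7pt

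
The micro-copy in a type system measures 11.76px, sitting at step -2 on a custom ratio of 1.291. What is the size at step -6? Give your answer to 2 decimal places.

4.23px

11.76 ÷ 1.291⁴ = 11.76 ÷ 2.77783 ≈ 4.234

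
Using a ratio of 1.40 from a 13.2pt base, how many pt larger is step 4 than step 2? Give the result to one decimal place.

24.8pt

Step 2: 13.2 × 1.40² = 25.872pt
Step 4: 13.2 × 1.40⁴ = 50.709pt
Difference: 50.709 − 25.872 = 24.837pt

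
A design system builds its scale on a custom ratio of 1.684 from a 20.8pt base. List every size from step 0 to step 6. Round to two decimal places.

20.80pt, 35.03pt, 58.99pt, 99.33pt, 167.28pt, 281.69pt, 474.37pt

Step 0: 20.8pt
Step 1: 20.8 × 1.684 = 35.03
Step 2: 20.8 × 1.684² = 58.99
Step 3: 20.8 × 1.684³ = 99.33
Step 4: 20.8 × 1.684⁴ = 167.28
Step 5: 20.8 × 1.684⁵ = 281.69
Step 6: 20.8 × 1.684⁶ = 474.37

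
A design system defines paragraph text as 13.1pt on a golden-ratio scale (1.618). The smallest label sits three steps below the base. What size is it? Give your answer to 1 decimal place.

3.1pt

Every step multiplies by the scale ratio.
13.1 ÷ 1.618³ = 13.1 ÷ 4.23580 ≈ 3.09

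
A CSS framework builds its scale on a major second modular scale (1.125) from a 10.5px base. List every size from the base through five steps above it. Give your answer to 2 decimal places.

10.50px, 11.81px, 13.29px, 14.95px, 16.82px, 18.92px

Step 0: 10.5px
Step 1: 10.5 × 1.125 = 11.81
Step 2: 10.5 × 1.125² = 13.29
Step 3: 10.5 × 1.125³ = 14.95
Step 4: 10.5 × 1.125⁴ = 16.82
Step 5: 10.5 × 1.125⁵ = 18.92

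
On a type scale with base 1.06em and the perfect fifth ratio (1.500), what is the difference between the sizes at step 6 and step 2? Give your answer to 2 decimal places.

Step 2: 1.06 × 1.500² = 2.3850em
Step 6: 1.06 × 1.500⁶ = 12.0741em
Difference: 12.0741 − 2.3850 = 9.6891em

9.69em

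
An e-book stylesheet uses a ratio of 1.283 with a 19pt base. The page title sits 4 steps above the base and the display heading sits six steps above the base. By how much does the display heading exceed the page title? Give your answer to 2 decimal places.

33.26pt

Step 4: 19.0 × 1.283⁴ = 51.4826pt
Step 6: 19.0 × 1.283⁶ = 84.7449pt
Difference: 84.7449 − 51.4826 = 33.2623pt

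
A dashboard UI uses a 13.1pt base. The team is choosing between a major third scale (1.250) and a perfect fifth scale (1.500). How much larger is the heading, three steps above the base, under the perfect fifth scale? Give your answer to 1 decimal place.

18.6pt

Major third: 13.1 × 1.250³ = 25.586pt
Perfect fifth: 13.1 × 1.500³ = 44.212pt
Difference: 44.212 − 25.586 = 18.626pt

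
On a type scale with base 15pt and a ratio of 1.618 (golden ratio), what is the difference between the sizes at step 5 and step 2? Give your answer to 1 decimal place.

127.1pt

Step 2: 15.0 × 1.618² = 39.269pt
Step 5: 15.0 × 1.618⁵ = 166.335pt
Difference: 166.335 − 39.269 = 127.066pt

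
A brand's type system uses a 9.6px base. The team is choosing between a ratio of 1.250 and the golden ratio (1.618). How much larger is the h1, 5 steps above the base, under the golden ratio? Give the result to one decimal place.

At 1.250: 9.6 × 1.250⁵ = 29.297px
Golden ratio: 9.6 × 1.618⁵ = 106.454px
Difference: 106.454 − 29.297 = 77.157px

77.2px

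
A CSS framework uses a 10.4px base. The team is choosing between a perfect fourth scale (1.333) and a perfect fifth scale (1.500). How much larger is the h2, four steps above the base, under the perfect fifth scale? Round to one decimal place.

19.8px

Perfect fourth: 10.4 × 1.333⁴ = 32.836px
Perfect fifth: 10.4 × 1.500⁴ = 52.650px
Difference: 52.650 − 32.836 = 19.814px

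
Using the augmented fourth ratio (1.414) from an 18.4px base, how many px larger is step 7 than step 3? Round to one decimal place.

155.9px

Step 3: 18.4 × 1.414³ = 52.019px
Step 7: 18.4 × 1.414⁷ = 207.952px
Difference: 207.952 − 52.019 = 155.933px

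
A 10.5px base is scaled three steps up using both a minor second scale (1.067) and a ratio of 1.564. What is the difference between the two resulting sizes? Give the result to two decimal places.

Minor second: 10.5 × 1.067³ = 12.7551px
At 1.564: 10.5 × 1.564³ = 40.1698px
Difference: 40.1698 − 12.7551 = 27.4147px

27.41px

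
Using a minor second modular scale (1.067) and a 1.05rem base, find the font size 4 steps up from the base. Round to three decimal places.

1.361rem

1.05 × 1.067⁴ = 1.05 × 1.29616 ≈ 1.361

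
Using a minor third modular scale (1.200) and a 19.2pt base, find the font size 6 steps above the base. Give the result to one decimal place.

57.3pt

Every step multiplies by the scale ratio.
19.2 × 1.200⁶ = 19.2 × 2.98598 ≈ 57.33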